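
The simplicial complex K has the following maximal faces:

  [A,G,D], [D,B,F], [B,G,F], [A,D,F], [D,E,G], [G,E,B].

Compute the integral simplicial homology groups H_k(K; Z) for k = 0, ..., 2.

Order the vertices as A < B < D < E < F < G. Listing each simplex with vertices in this order, K has dimension 2 with simplices:

  0-simplices (6): A, B, D, E, F, G
  1-simplices (12): AD, AF, AG, BD, BE, BF, BG, DE, DF, DG, EG, FG
  2-simplices (6): ADF, ADG, BDF, BEG, BFG, DEG

Hence C_0 ≅ Z^6, C_1 ≅ Z^12, C_2 ≅ Z^6.

The boundary map ∂_1: C_1 → C_0 is given by ∂[p,q] = [q] − [p].
This gives a 6×12 integer matrix of rank 5; reducing to Smith normal form yields diagonal entries (1,1,1,1,1).

The boundary map ∂_2: C_2 → C_1 sends each 2-simplex [p,q,r] to [q,r] − [p,r] + [p,q]. For instance
  ∂BDF = DF − BF + BD,
  ∂BEG = EG − BG + BE.
The 12×6 boundary matrix has rank 6 and Smith normal form diag(1,1,1,1,1,1).

From H_k ≅ ker(∂_k) / im(∂_{k+1}) we obtain:

  H_0: rank C_0 − rank ∂_1 = 6 − 5 = 1, and the invariant factors of ∂_1 are all 1, so H_0 = Z.
  H_1: rank ker ∂_1 − rank ∂_2 = (12 − 5) − 6 = 1, and the invariant factors of ∂_2 are all 1, so H_1 = Z.
  H_2: rank ker ∂_2 − rank ∂_3 = (6 − 6) − 0 = 0, and there is no ∂_3, so H_2 = 0.

H_0 = Z,  H_1 = Z,  H_2 = 0.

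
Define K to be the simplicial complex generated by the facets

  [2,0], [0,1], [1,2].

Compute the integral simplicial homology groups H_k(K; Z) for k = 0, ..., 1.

K has 3 vertices, 3 edges.
rank ∂_0 = 0, rank ∂_1 = 2 ⇒ b_0 = 3 − 0 − 2 = 1; all invariant factors of ∂_1 are 1 so no torsion. So H_0 ≅ Z.
rank ∂_1 = 2, rank ∂_2 = 0 ⇒ b_1 = 3 − 2 − 0 = 1. So H_1 ≅ Z.

H_0 = Z,  H_1 = Z.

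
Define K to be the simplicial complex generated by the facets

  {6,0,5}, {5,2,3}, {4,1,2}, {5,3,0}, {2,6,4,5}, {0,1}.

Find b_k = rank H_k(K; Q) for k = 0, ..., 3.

Order the vertices as 0 < 1 < 2 < 3 < 4 < 5 < 6. Listing each simplex with vertices in this order, K has dimension 3 with simplices:

  0-simplices (7): [0], [1], [2], [3], [4], [5], [6]
  1-simplices (14): [0,1], [0,3], [0,5], [0,6], [1,2], [1,4], [2,3], [2,4], [2,5], [2,6], [3,5], [4,5], [4,6], [5,6]
  2-simplices (8): [0,3,5], [0,5,6], [1,2,4], [2,3,5], [2,4,5], [2,4,6], [2,5,6], [4,5,6]
  3-simplices (1): [2,4,5,6]

so the chain groups are C_0 ≅ Z^7, C_1 ≅ Z^14, C_2 ≅ Z^8, C_3 ≅ Z^1.

Boundary ∂_1: C_1 → C_0 sends each edge [p,q] (with p < q) to q − p. For instance
  ∂[2,5] = [5] − [2].
This gives a 7×14 integer matrix of rank 6; reducing to Smith normal form yields diagonal entries (1,1,1,1,1,1).

∂_2: C_2 → C_1 sends each 2-simplex [p,q,r] to [q,r] − [p,r] + [p,q]. For instance
  ∂[1,2,4] = [2,4] − [1,4] + [1,2],
  ∂[2,3,5] = [3,5] − [2,5] + [2,3].
This gives a 14×8 integer matrix of rank 7; reducing to Smith normal form yields diagonal entries (1,1,1,1,1,1,1).

The boundary map ∂_3: C_3 → C_2 sends each 3-simplex σ to the alternating sum Σ_i (−1)^i (σ with its i-th vertex removed). For instance
  ∂[2,4,5,6] = [4,5,6] − [2,5,6] + [2,4,6] − [2,4,5].
As a 8×1 matrix over Z this has rank 1, with invariant factors (1).

Now H_k = ker ∂_k / im ∂_{k+1}, so:

  H_0: rank C_0 − rank ∂_1 = 7 − 6 = 1, and the invariant factors of ∂_1 are all 1, so H_0 = Z.
  H_1: rank ker ∂_1 − rank ∂_2 = (14 − 6) − 7 = 1, and the invariant factors of ∂_2 are all 1, so H_1 = Z.
  H_2: rank ker ∂_2 − rank ∂_3 = (8 − 7) − 1 = 0, and the invariant factors of ∂_3 are all 1, so H_2 = 0.
  H_3: rank ker ∂_3 − rank ∂_4 = (1 − 1) − 0 = 0, and there is no ∂_4, so H_3 = 0.

Hence the Betti numbers are b_0 = 1, b_1 = 1, b_2 = 0, b_3 = 0.

b_0 = 1, b_1 = 1, b_2 = 0, b_3 = 0.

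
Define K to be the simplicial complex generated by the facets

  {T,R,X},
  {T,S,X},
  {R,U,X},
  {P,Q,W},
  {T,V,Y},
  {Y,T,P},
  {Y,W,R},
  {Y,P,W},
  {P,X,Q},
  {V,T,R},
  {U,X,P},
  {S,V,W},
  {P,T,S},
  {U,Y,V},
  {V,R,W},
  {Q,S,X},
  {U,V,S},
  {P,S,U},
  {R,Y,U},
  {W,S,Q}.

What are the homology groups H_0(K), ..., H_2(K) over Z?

H_0 = Z,  H_1 = Z ⊕ Z_2,  H_2 = 0.

We work with the vertex ordering P < Q < R < S < T < U < V < W < X < Y. The simplices of K, each written with vertices in increasing order, are:

  0-simplices (10): P, Q, R, S, T, U, V, W, X, Y
  1-simplices (30): PQ, PS, PT, PU, PW, PX, PY, QS, QW, QX, RT, RU, RV, RW, RX, RY, ST, SU, SV, SW, SX, TV, TX, TY, UV, UX, UY, VW, VY, WY
  2-simplices (20): PQW, PQX, PST, PSU, PTY, PUX, PWY, QSW, QSX, RTV, RTX, RUX, RUY, RVW, RWY, STX, SUV, SVW, TVY, UVY

Hence C_0 ≅ Z^10, C_1 ≅ Z^30, C_2 ≅ Z^20.

∂_1: C_1 → C_0 sends each edge [p,q] (with p < q) to q − p. For instance
  ∂ST = T − S.
This gives a 10×30 integer matrix of rank 9; reducing to Smith normal form yields diagonal entries (1,1,1,1,1,1,1,1,1).

∂_2: C_2 → C_1 sends each 2-simplex [p,q,r] to [q,r] − [p,r] + [p,q]. For instance
  ∂RUX = UX − RX + RU,
  ∂QSX = SX − QX + QS.
The 30×20 boundary matrix has rank 20 and Smith normal form diag(1,1,1,1,1,1,1,1,1,1,1,1,1,1,1,1,1,1,1,2).

Reading off H_k = ker ∂_k / im ∂_{k+1}:

  H_0: rank C_0 − rank ∂_1 = 10 − 9 = 1, and the invariant factors of ∂_1 are all 1, so H_0 ≅ Z.
  H_1: rank ker ∂_1 − rank ∂_2 = (30 − 9) − 20 = 1, and ∂_2 has invariant factor 2 > 1, so H_1 ≅ Z ⊕ Z_2.
  H_2: rank ker ∂_2 − rank ∂_3 = (20 − 20) − 0 = 0, and there is no ∂_3, so H_2 ≅ 0.

As a check, the Euler characteristic is 10 − 30 + 20 = 0, which agrees with 1 − 1 + 0 = 0.
(K is a triangulation of the Klein bottle.)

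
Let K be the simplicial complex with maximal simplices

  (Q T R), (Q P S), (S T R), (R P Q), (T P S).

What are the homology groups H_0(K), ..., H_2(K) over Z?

We work with the vertex ordering P < Q < R < S < T. The simplices of K, each written with vertices in increasing order, are:

  0-simplices (5): P, Q, R, S, T
  1-simplices (10): PQ, PR, PS, PT, QR, QS, QT, RS, RT, ST
  2-simplices (5): PQR, PQS, PST, QRT, RST

giving chain groups C_0 ≅ Z^5, C_1 ≅ Z^10, C_2 ≅ Z^5.

Boundary ∂_1: C_1 → C_0 is given by ∂[p,q] = [q] − [p].
As a 5×10 matrix over Z this has rank 4, with invariant factors (1,1,1,1).

The boundary map ∂_2: C_2 → C_1 maps a triangle to the signed sum of its edges. For instance
  ∂PQS = QS − PS + PQ,
  ∂QRT = RT − QT + QR.
The 10×5 boundary matrix has rank 5 and Smith normal form diag(1,1,1,1,1).

From H_k ≅ ker(∂_k) / im(∂_{k+1}) we obtain:

  H_0: rank C_0 − rank ∂_1 = 5 − 4 = 1, and the invariant factors of ∂_1 are all 1, so H_0 = Z.
  H_1: rank ker ∂_1 − rank ∂_2 = (10 − 4) − 5 = 1, and the invariant factors of ∂_2 are all 1, so H_1 = Z.
  H_2: rank ker ∂_2 − rank ∂_3 = (5 − 5) − 0 = 0, and there is no ∂_3, so H_2 = 0.

(K is a triangulation of the Möbius band.)

H_0 = Z,  H_1 = Z,  H_2 = 0.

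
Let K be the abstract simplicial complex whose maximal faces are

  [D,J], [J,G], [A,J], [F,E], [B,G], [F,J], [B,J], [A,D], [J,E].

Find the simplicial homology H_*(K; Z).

Order the vertices as A < B < D < E < F < G < J. Listing each simplex with vertices in this order, K has dimension 1 with simplices:

  0-simplices (7): A, B, D, E, F, G, J
  1-simplices (9): AD, AJ, BG, BJ, DJ, EF, EJ, FJ, GJ

so the chain groups are C_0 ≅ Z^7, C_1 ≅ Z^9.

Boundary ∂_1: C_1 → C_0 sends each edge [p,q] (with p < q) to q − p.
This gives a 7×9 integer matrix of rank 6; reducing to Smith normal form yields diagonal entries (1,1,1,1,1,1).

Reading off H_k = ker ∂_k / im ∂_{k+1}:

  H_0: rank C_0 − rank ∂_1 = 7 − 6 = 1, and the invariant factors of ∂_1 are all 1, so H_0 = Z.
  H_1: rank ker ∂_1 − rank ∂_2 = (9 − 6) − 0 = 3, and there is no ∂_2, so H_1 = Z^3.

H_0 = Z,  H_1 = Z^3.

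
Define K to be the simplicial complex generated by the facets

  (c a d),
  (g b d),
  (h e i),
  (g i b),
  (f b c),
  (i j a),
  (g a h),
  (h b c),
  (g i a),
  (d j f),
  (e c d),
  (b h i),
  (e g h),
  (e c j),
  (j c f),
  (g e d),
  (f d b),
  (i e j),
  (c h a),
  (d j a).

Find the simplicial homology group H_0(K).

H_0 = Z.

Order the vertices as a < b < c < d < e < f < g < h < i < j. Listing each simplex with vertices in this order, K has dimension 2 with simplices:

  0-simplices (10): a, b, c, d, e, f, g, h, i, j
  1-simplices (30): ac, ad, ag, ah, ai, aj, bc, bd, bf, bg, bh, bi, cd, ce, cf, ch, cj, de, df, dg, dj, eg, eh, ei, ej, fj, gh, gi, hi, ij
  2-simplices (20): acd, ach, adj, agh, agi, aij, bcf, bch, bdf, bdg, bgi, bhi, cde, cej, cfj, deg, dfj, egh, ehi, eij

Hence C_0 ≅ Z^10, C_1 ≅ Z^30, C_2 ≅ Z^20.

∂_1: C_1 → C_0 sends each edge [p,q] (with p < q) to q − p. For instance
  ∂eg = g − e.
As a 10×30 matrix over Z this has rank 9, with invariant factors (1,1,1,1,1,1,1,1,1).

The boundary map ∂_2: C_2 → C_1 acts by ∂[p,q,r] = [q,r] − [p,r] + [p,q]. For instance
  ∂eij = ij − ej + ei,
  ∂acd = cd − ad + ac.
The resulting 30×20 matrix has rank 20, and its Smith normal form has invariant factors (1,1,1,1,1,1,1,1,1,1,1,1,1,1,1,1,1,1,1,2).

From H_k ≅ ker(∂_k) / im(∂_{k+1}) we obtain:

  H_0: rank C_0 − rank ∂_1 = 10 − 9 = 1, and the invariant factors of ∂_1 are all 1, so H_0 = Z.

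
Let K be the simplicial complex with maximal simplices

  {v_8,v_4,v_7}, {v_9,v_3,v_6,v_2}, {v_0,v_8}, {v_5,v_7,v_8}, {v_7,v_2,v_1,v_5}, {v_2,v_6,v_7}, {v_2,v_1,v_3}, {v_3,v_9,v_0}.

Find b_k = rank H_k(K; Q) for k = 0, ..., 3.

Fix the vertex order v_0 < v_1 < v_2 < v_3 < v_4 < v_5 < v_6 < v_7 < v_8 < v_9 and write every simplex with vertices in increasing order. Then dim K = 3 and the simplices of K are:

  0-simplices (10): [v_0], [v_1], [v_2], [v_3], [v_4], [v_5], [v_6], [v_7], [v_8], [v_9]
  1-simplices (21): (21 of them)
  2-simplices (13): (13 of them)
  3-simplices (2): [v_1,v_2,v_5,v_7], [v_2,v_3,v_6,v_9]

giving chain groups C_0 ≅ Z^10, C_1 ≅ Z^21, C_2 ≅ Z^13, C_3 ≅ Z^2.

Boundary ∂_1: C_1 → C_0 maps an edge to its endpoints' difference, ∂[p,q] = q − p. For instance
  ∂[v_2,v_5] = [v_5] − [v_2].
The resulting 10×21 matrix has rank 9, and its Smith normal form has invariant factors (1,1,1,1,1,1,1,1,1).

∂_2: C_2 → C_1 sends each 2-simplex [p,q,r] to [q,r] − [p,r] + [p,q]. For instance
  ∂[v_1,v_2,v_7] = [v_2,v_7] − [v_1,v_7] + [v_1,v_2],
  ∂[v_2,v_6,v_9] = [v_6,v_9] − [v_2,v_9] + [v_2,v_6].
The resulting 21×13 matrix has rank 11, and its Smith normal form has invariant factors (1,1,1,1,1,1,1,1,1,1,1).

Boundary ∂_3: C_3 → C_2 sends each 3-simplex σ to the alternating sum Σ_i (−1)^i (σ with its i-th vertex removed). For instance
  ∂[v_2,v_3,v_6,v_9] = [v_3,v_6,v_9] − [v_2,v_6,v_9] + [v_2,v_3,v_9] − [v_2,v_3,v_6],
  ∂[v_1,v_2,v_5,v_7] = [v_2,v_5,v_7] − [v_1,v_5,v_7] + [v_1,v_2,v_7] − [v_1,v_2,v_5].
As a 13×2 matrix over Z this has rank 2, with invariant factors (1,1).

Computing H_k = (kernel of ∂_k) / (image of ∂_{k+1}):

  H_0: rank C_0 − rank ∂_1 = 10 − 9 = 1, and the invariant factors of ∂_1 are all 1, so H_0 = Z.
  H_1: rank ker ∂_1 − rank ∂_2 = (21 − 9) − 11 = 1, and the invariant factors of ∂_2 are all 1, so H_1 = Z.
  H_2: rank ker ∂_2 − rank ∂_3 = (13 − 11) − 2 = 0, and the invariant factors of ∂_3 are all 1, so H_2 = 0.
  H_3: rank ker ∂_3 − rank ∂_4 = (2 − 2) − 0 = 0, and there is no ∂_4, so H_3 = 0.

As a check, the Euler characteristic is 10 − 21 + 13 − 2 = 0, which agrees with 1 − 1 + 0 − 0 = 0.

Hence the Betti numbers are b_0 = 1, b_1 = 1, b_2 = 0, b_3 = 0.

b_0 = 1, b_1 = 1, b_2 = 0, b_3 = 0.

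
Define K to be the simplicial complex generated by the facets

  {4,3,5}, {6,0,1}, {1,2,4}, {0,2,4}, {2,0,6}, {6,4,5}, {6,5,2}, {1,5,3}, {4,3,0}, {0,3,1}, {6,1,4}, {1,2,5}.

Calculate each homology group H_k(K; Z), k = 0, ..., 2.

Order the vertices as 0 < 1 < 2 < 3 < 4 < 5 < 6. Listing each simplex with vertices in this order, K has dimension 2 with simplices:

  0-simplices (7): [0], [1], [2], [3], [4], [5], [6]
  1-simplices (18): [0,1], [0,2], [0,3], [0,4], [0,6], [1,2], [1,3], [1,4], [1,5], [1,6], [2,4], [2,5], [2,6], [3,4], [3,5], [4,5], [4,6], [5,6]
  2-simplices (12): [0,1,3], [0,1,6], [0,2,4], [0,2,6], [0,3,4], [1,2,4], [1,2,5], [1,3,5], [1,4,6], [2,5,6], [3,4,5], [4,5,6]

giving chain groups C_0 ≅ Z^7, C_1 ≅ Z^18, C_2 ≅ Z^12.

∂_1: C_1 → C_0 maps an edge to its endpoints' difference, ∂[p,q] = q − p. For instance
  ∂[5,6] = [6] − [5].
The resulting 7×18 matrix has rank 6, and its Smith normal form has invariant factors (1,1,1,1,1,1).

Boundary ∂_2: C_2 → C_1 sends each 2-simplex [p,q,r] to [q,r] − [p,r] + [p,q]. For instance
  ∂[2,5,6] = [5,6] − [2,6] + [2,5],
  ∂[1,4,6] = [4,6] − [1,6] + [1,4].
The 18×12 boundary matrix has rank 12 and Smith normal form diag(1,1,1,1,1,1,1,1,1,1,1,2).

Computing H_k = (kernel of ∂_k) / (image of ∂_{k+1}):

  H_0: rank C_0 − rank ∂_1 = 7 − 6 = 1, and the invariant factors of ∂_1 are all 1, so H_0 = Z.
  H_1: rank ker ∂_1 − rank ∂_2 = (18 − 6) − 12 = 0, and ∂_2 has invariant factor 2 > 1, so H_1 = Z/2Z.
  H_2: rank ker ∂_2 − rank ∂_3 = (12 − 12) − 0 = 0, and there is no ∂_3, so H_2 = 0.

(K is a triangulation of the real projective plane RP^2.)

H_0 ≅ Z,  H_1 ≅ Z/2Z,  H_2 = 0.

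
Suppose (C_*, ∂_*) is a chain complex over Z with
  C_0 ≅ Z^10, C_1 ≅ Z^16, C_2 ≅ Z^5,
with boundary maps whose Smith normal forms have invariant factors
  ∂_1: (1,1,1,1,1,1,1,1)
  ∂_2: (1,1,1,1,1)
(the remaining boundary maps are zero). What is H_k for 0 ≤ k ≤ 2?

H_0: b_0 = 10 − 0 − 8 = 2; torsion from ∂_1 factors > 1: none. So H_0 ≅ Z^2.
H_1: b_1 = 16 − 8 − 5 = 3; torsion from ∂_2 factors > 1: none. So H_1 ≅ Z^3.
H_2: b_2 = 5 − 5 − 0 = 0; torsion from ∂_3 factors > 1: none. So H_2 ≅ 0.

H_0 ≅ Z^2,  H_1 ≅ Z^3,  H_2 = 0.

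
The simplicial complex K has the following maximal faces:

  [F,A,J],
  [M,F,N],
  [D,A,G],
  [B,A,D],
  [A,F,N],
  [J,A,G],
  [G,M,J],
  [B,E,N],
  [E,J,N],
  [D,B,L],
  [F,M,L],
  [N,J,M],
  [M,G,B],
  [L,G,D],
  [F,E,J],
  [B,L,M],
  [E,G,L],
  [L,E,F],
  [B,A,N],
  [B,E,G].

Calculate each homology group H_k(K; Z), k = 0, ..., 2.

Order the vertices as A < B < D < E < F < G < J < L < M < N. Listing each simplex with vertices in this order, K has dimension 2 with simplices:

  0-simplices (10): A, B, D, E, F, G, J, L, M, N
  1-simplices (30): AB, AD, AF, AG, AJ, AN, BD, BE, BG, BL, BM, BN, DG, DL, EF, EG, EJ, EL, EN, FJ, FL, FM, FN, GJ, GL, GM, JM, JN, LM, MN
  2-simplices (20): ABD, ABN, ADG, AFJ, AFN, AGJ, BDL, BEG, BEN, BGM, BLM, DGL, EFJ, EFL, EGL, EJN, FLM, FMN, GJM, JMN

giving chain groups C_0 ≅ Z^10, C_1 ≅ Z^30, C_2 ≅ Z^20.

The boundary map ∂_1: C_1 → C_0 sends each edge [p,q] (with p < q) to q − p. For instance
  ∂EJ = J − E.
As a 10×30 matrix over Z this has rank 9, with invariant factors (1,1,1,1,1,1,1,1,1).

∂_2: C_2 → C_1 sends each 2-simplex [p,q,r] to [q,r] − [p,r] + [p,q]. For instance
  ∂JMN = MN − JN + JM,
  ∂ADG = DG − AG + AD.
The 30×20 boundary matrix has rank 20 and Smith normal form diag(1,1,1,1,1,1,1,1,1,1,1,1,1,1,1,1,1,1,1,2).

Reading off H_k = ker ∂_k / im ∂_{k+1}:

  H_0: rank C_0 − rank ∂_1 = 10 − 9 = 1, and the invariant factors of ∂_1 are all 1, so H_0 ≅ Z.
  H_1: rank ker ∂_1 − rank ∂_2 = (30 − 9) − 20 = 1, and ∂_2 has invariant factor 2 > 1, so H_1 ≅ Z × Z/2.
  H_2: rank ker ∂_2 − rank ∂_3 = (20 − 20) − 0 = 0, and there is no ∂_3, so H_2 ≅ 0.

As a check, the Euler characteristic is 10 − 30 + 20 = 0, which agrees with 1 − 1 + 0 = 0.

H_0 ≅ Z,  H_1 ≅ Z × Z/2,  H_2 = 0.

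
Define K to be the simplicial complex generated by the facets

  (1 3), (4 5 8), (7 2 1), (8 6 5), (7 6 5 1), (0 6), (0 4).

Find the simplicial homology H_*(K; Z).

Fix the vertex order 0 < 1 < 2 < 3 < 4 < 5 < 6 < 7 < 8 and write every simplex with vertices in increasing order. Then dim K = 3 and the simplices of K are:

  0-simplices (9): [0], [1], [2], [3], [4], [5], [6], [7], [8]
  1-simplices (15): [0,4], [0,6], [1,2], [1,3], [1,5], [1,6], [1,7], [2,7], [4,5], [4,8], [5,6], [5,7], [5,8], [6,7], [6,8]
  2-simplices (7): [1,2,7], [1,5,6], [1,5,7], [1,6,7], [4,5,8], [5,6,7], [5,6,8]
  3-simplices (1): [1,5,6,7]

Hence C_0 ≅ Z^9, C_1 ≅ Z^15, C_2 ≅ Z^7, C_3 ≅ Z^1.

∂_1: C_1 → C_0 maps an edge to its endpoints' difference, ∂[p,q] = q − p. For instance
  ∂[1,3] = [3] − [1].
This gives a 9×15 integer matrix of rank 8; reducing to Smith normal form yields diagonal entries (1,1,1,1,1,1,1,1).

∂_2: C_2 → C_1 acts by ∂[p,q,r] = [q,r] − [p,r] + [p,q]. For instance
  ∂[1,5,7] = [5,7] − [1,7] + [1,5],
  ∂[1,6,7] = [6,7] − [1,7] + [1,6].
As a 15×7 matrix over Z this has rank 6, with invariant factors (1,1,1,1,1,1).

Boundary ∂_3: C_3 → C_2 sends each 3-simplex σ to the alternating sum Σ_i (−1)^i (σ with its i-th vertex removed). For instance
  ∂[1,5,6,7] = [5,6,7] − [1,6,7] + [1,5,7] − [1,5,6].
The resulting 7×1 matrix has rank 1, and its Smith normal form has invariant factors (1).

Computing H_k = (kernel of ∂_k) / (image of ∂_{k+1}):

  H_0: rank C_0 − rank ∂_1 = 9 − 8 = 1, and the invariant factors of ∂_1 are all 1, so H_0 = Z.
  H_1: rank ker ∂_1 − rank ∂_2 = (15 − 8) − 6 = 1, and the invariant factors of ∂_2 are all 1, so H_1 = Z.
  H_2: rank ker ∂_2 − rank ∂_3 = (7 − 6) − 1 = 0, and the invariant factors of ∂_3 are all 1, so H_2 = 0.
  H_3: rank ker ∂_3 − rank ∂_4 = (1 − 1) − 0 = 0, and there is no ∂_4, so H_3 = 0.

As a check, the Euler characteristic is 9 − 15 + 7 − 1 = 0, which agrees with 1 − 1 + 0 − 0 = 0.

H_0 ≅ Z,  H_1 ≅ Z,  H_2 = 0,  H_3 = 0.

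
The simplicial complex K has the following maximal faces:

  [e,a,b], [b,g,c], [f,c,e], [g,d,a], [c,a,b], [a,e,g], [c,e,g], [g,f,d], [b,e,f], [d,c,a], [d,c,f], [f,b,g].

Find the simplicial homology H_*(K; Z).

K has 7 vertices, 18 edges, 12 triangles.
rank ∂_0 = 0, rank ∂_1 = 6 ⇒ b_0 = 7 − 0 − 6 = 1; all invariant factors of ∂_1 are 1 so no torsion. So H_0 ≅ Z.
rank ∂_1 = 6, rank ∂_2 = 12 ⇒ b_1 = 18 − 6 − 12 = 0; ∂_2 has invariant factor(s) [2] giving torsion. So H_1 ≅ Z_2.
rank ∂_2 = 12, rank ∂_3 = 0 ⇒ b_2 = 12 − 12 − 0 = 0. So H_2 ≅ 0.

H_0 = Z,  H_1 = Z_2,  H_2 = 0.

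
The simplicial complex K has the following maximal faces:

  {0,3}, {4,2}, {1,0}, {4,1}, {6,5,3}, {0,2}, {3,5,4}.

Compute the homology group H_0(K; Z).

We work with the vertex ordering 0 < 1 < 2 < 3 < 4 < 5 < 6. The simplices of K, each written with vertices in increasing order, are:

  0-simplices (7): [0], [1], [2], [3], [4], [5], [6]
  1-simplices (10): [0,1], [0,2], [0,3], [1,4], [2,4], [3,4], [3,5], [3,6], [4,5], [5,6]
  2-simplices (2): [3,4,5], [3,5,6]

giving chain groups C_0 ≅ Z^7, C_1 ≅ Z^10, C_2 ≅ Z^2.

The boundary map ∂_1: C_1 → C_0 is given by ∂[p,q] = [q] − [p].
The 7×10 boundary matrix has rank 6 and Smith normal form diag(1,1,1,1,1,1).

The boundary map ∂_2: C_2 → C_1 acts by ∂[p,q,r] = [q,r] − [p,r] + [p,q]. For instance
  ∂[3,4,5] = [4,5] − [3,5] + [3,4],
  ∂[3,5,6] = [5,6] − [3,6] + [3,5].
The resulting 10×2 matrix has rank 2, and its Smith normal form has invariant factors (1,1).

Now H_k = ker ∂_k / im ∂_{k+1}, so:

  H_0: rank C_0 − rank ∂_1 = 7 − 6 = 1, and the invariant factors of ∂_1 are all 1, so H_0 = Z.

H_0 = Z.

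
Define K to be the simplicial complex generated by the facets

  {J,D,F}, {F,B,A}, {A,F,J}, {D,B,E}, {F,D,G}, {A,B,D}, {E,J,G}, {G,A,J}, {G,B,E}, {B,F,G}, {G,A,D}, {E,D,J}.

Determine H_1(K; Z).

Take the total order A < B < D < E < F < G < J on the vertex set. Then K (dimension 2) consists of the simplices:

  0-simplices (7): A, B, D, E, F, G, J
  1-simplices (18): AB, AD, AF, AG, AJ, BD, BE, BF, BG, DE, DF, DG, DJ, EG, EJ, FG, FJ, GJ
  2-simplices (12): ABD, ABF, ADG, AFJ, AGJ, BDE, BEG, BFG, DEJ, DFG, DFJ, EGJ

so the chain groups are C_0 ≅ Z^7, C_1 ≅ Z^18, C_2 ≅ Z^12.

Boundary ∂_1: C_1 → C_0 is given by ∂[p,q] = [q] − [p]. For instance
  ∂AB = B − A.
As a 7×18 matrix over Z this has rank 6, with invariant factors (1,1,1,1,1,1).

Boundary ∂_2: C_2 → C_1 acts by ∂[p,q,r] = [q,r] − [p,r] + [p,q]. For instance
  ∂ABF = BF − AF + AB,
  ∂BDE = DE − BE + BD.
The resulting 18×12 matrix has rank 12, and its Smith normal form has invariant factors (1,1,1,1,1,1,1,1,1,1,1,2).

From H_k ≅ ker(∂_k) / im(∂_{k+1}) we obtain:

  H_1: rank ker ∂_1 − rank ∂_2 = (18 − 6) − 12 = 0, and ∂_2 has invariant factor 2 > 1, so H_1 = Z/2Z.

H_1 = Z/2Z.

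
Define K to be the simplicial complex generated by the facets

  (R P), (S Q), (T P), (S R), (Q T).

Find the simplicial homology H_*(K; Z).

We work with the vertex ordering P < Q < R < S < T. The simplices of K, each written with vertices in increasing order, are:

  0-simplices (5): P, Q, R, S, T
  1-simplices (5): PR, PT, QS, QT, RS

Hence C_0 ≅ Z^5, C_1 ≅ Z^5.

The boundary map ∂_1: C_1 → C_0 maps an edge to its endpoints' difference, ∂[p,q] = q − p. For instance
  ∂RS = S − R.
The 5×5 boundary matrix has rank 4 and Smith normal form diag(1,1,1,1).

Now H_k = ker ∂_k / im ∂_{k+1}, so:

  H_0: rank C_0 − rank ∂_1 = 5 − 4 = 1, and the invariant factors of ∂_1 are all 1, so H_0 = Z.
  H_1: rank ker ∂_1 − rank ∂_2 = (5 − 4) − 0 = 1, and there is no ∂_2, so H_1 = Z.

H_0 = Z,  H_1 = Z.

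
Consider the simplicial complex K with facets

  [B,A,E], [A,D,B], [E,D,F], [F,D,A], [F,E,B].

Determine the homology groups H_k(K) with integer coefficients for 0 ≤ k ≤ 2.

Order the vertices as A < B < D < E < F. Listing each simplex with vertices in this order, K has dimension 2 with simplices:

  0-simplices (5): A, B, D, E, F
  1-simplices (10): AB, AD, AE, AF, BD, BE, BF, DE, DF, EF
  2-simplices (5): ABD, ABE, ADF, BEF, DEF

giving chain groups C_0 ≅ Z^5, C_1 ≅ Z^10, C_2 ≅ Z^5.

Boundary ∂_1: C_1 → C_0 is given by ∂[p,q] = [q] − [p]. For instance
  ∂AE = E − A.
The resulting 5×10 matrix has rank 4, and its Smith normal form has invariant factors (1,1,1,1).

∂_2: C_2 → C_1 maps a triangle to the signed sum of its edges. For instance
  ∂ABD = BD − AD + AB,
  ∂ABE = BE − AE + AB.
The 10×5 boundary matrix has rank 5 and Smith normal form diag(1,1,1,1,1).

From H_k ≅ ker(∂_k) / im(∂_{k+1}) we obtain:

  H_0: rank C_0 − rank ∂_1 = 5 − 4 = 1, and the invariant factors of ∂_1 are all 1, so H_0 ≅ Z.
  H_1: rank ker ∂_1 − rank ∂_2 = (10 − 4) − 5 = 1, and the invariant factors of ∂_2 are all 1, so H_1 ≅ Z.
  H_2: rank ker ∂_2 − rank ∂_3 = (5 − 5) − 0 = 0, and there is no ∂_3, so H_2 ≅ 0.

H_0 = Z,  H_1 = Z,  H_2 = 0.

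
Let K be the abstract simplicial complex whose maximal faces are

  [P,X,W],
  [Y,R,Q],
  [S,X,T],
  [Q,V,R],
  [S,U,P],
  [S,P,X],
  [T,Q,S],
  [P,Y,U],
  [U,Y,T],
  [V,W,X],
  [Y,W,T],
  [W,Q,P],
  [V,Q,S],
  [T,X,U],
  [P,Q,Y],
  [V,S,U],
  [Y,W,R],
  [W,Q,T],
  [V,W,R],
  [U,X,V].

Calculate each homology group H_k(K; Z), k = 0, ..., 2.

H_0 ≅ Z,  H_1 ≅ Z ⊕ Z/2Z,  H_2 = 0.

K has 10 vertices, 30 edges, 20 triangles.
rank ∂_0 = 0, rank ∂_1 = 9 ⇒ b_0 = 10 − 0 − 9 = 1; all invariant factors of ∂_1 are 1 so no torsion. So H_0 = Z.
rank ∂_1 = 9, rank ∂_2 = 20 ⇒ b_1 = 30 − 9 − 20 = 1; ∂_2 has invariant factor(s) [2] giving torsion. So H_1 = Z ⊕ Z/2Z.
rank ∂_2 = 20, rank ∂_3 = 0 ⇒ b_2 = 20 − 20 − 0 = 0. So H_2 = 0.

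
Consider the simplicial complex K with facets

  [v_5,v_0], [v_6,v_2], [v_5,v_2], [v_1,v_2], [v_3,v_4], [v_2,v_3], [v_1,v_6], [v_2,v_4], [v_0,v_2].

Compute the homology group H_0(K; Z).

Take the total order v_0 < v_1 < v_2 < v_3 < v_4 < v_5 < v_6 on the vertex set. Then K (dimension 1) consists of the simplices:

  0-simplices (7): [v_0], [v_1], [v_2], [v_3], [v_4], [v_5], [v_6]
  1-simplices (9): [v_0,v_2], [v_0,v_5], [v_1,v_2], [v_1,v_6], [v_2,v_3], [v_2,v_4], [v_2,v_5], [v_2,v_6], [v_3,v_4]

giving chain groups C_0 ≅ Z^7, C_1 ≅ Z^9.

Boundary ∂_1: C_1 → C_0 is given by ∂[p,q] = [q] − [p]. For instance
  ∂[v_1,v_2] = [v_2] − [v_1].
This gives a 7×9 integer matrix of rank 6; reducing to Smith normal form yields diagonal entries (1,1,1,1,1,1).

From H_k ≅ ker(∂_k) / im(∂_{k+1}) we obtain:

  H_0: rank C_0 − rank ∂_1 = 7 − 6 = 1, and the invariant factors of ∂_1 are all 1, so H_0 = Z.

H_0 = Z.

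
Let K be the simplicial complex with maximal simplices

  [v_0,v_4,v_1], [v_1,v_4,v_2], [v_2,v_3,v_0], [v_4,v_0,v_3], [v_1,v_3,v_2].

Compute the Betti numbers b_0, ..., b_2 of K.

b_0 = 1, b_1 = 1, b_2 = 0.

We work with the vertex ordering v_0 < v_1 < v_2 < v_3 < v_4. The simplices of K, each written with vertices in increasing order, are:

  0-simplices (5): [v_0], [v_1], [v_2], [v_3], [v_4]
  1-simplices (10): [v_0,v_1], [v_0,v_2], [v_0,v_3], [v_0,v_4], [v_1,v_2], [v_1,v_3], [v_1,v_4], [v_2,v_3], [v_2,v_4], [v_3,v_4]
  2-simplices (5): [v_0,v_1,v_4], [v_0,v_2,v_3], [v_0,v_3,v_4], [v_1,v_2,v_3], [v_1,v_2,v_4]

Hence C_0 ≅ Z^5, C_1 ≅ Z^10, C_2 ≅ Z^5.

The boundary map ∂_1: C_1 → C_0 maps an edge to its endpoints' difference, ∂[p,q] = q − p.
The resulting 5×10 matrix has rank 4, and its Smith normal form has invariant factors (1,1,1,1).

Boundary ∂_2: C_2 → C_1 acts by ∂[p,q,r] = [q,r] − [p,r] + [p,q]. For instance
  ∂[v_1,v_2,v_3] = [v_2,v_3] − [v_1,v_3] + [v_1,v_2],
  ∂[v_0,v_2,v_3] = [v_2,v_3] − [v_0,v_3] + [v_0,v_2].
The 10×5 boundary matrix has rank 5 and Smith normal form diag(1,1,1,1,1).

From H_k ≅ ker(∂_k) / im(∂_{k+1}) we obtain:

  H_0: rank C_0 − rank ∂_1 = 5 − 4 = 1, and the invariant factors of ∂_1 are all 1, so H_0 ≅ Z.
  H_1: rank ker ∂_1 − rank ∂_2 = (10 − 4) − 5 = 1, and the invariant factors of ∂_2 are all 1, so H_1 ≅ Z.
  H_2: rank ker ∂_2 − rank ∂_3 = (5 − 5) − 0 = 0, and there is no ∂_3, so H_2 ≅ 0.

As a check, the Euler characteristic is 5 − 10 + 5 = 0, which agrees with 1 − 1 + 0 = 0.

Hence the Betti numbers are b_0 = 1, b_1 = 1, b_2 = 0.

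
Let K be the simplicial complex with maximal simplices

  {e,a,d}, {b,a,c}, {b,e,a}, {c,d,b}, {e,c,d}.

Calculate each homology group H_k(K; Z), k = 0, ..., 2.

Take the total order a < b < c < d < e on the vertex set. Then K (dimension 2) consists of the simplices:

  0-simplices (5): a, b, c, d, e
  1-simplices (10): ab, ac, ad, ae, bc, bd, be, cd, ce, de
  2-simplices (5): abc, abe, ade, bcd, cde

Hence C_0 ≅ Z^5, C_1 ≅ Z^10, C_2 ≅ Z^5.

The boundary map ∂_1: C_1 → C_0 maps an edge to its endpoints' difference, ∂[p,q] = q − p. For instance
  ∂bd = d − b.
This gives a 5×10 integer matrix of rank 4; reducing to Smith normal form yields diagonal entries (1,1,1,1).

The boundary map ∂_2: C_2 → C_1 maps a triangle to the signed sum of its edges. For instance
  ∂cde = de − ce + cd,
  ∂abe = be − ae + ab.
The 10×5 boundary matrix has rank 5 and Smith normal form diag(1,1,1,1,1).

From H_k ≅ ker(∂_k) / im(∂_{k+1}) we obtain:

  H_0: rank C_0 − rank ∂_1 = 5 − 4 = 1, and the invariant factors of ∂_1 are all 1, so H_0 = Z.
  H_1: rank ker ∂_1 − rank ∂_2 = (10 − 4) − 5 = 1, and the invariant factors of ∂_2 are all 1, so H_1 = Z.
  H_2: rank ker ∂_2 − rank ∂_3 = (5 − 5) − 0 = 0, and there is no ∂_3, so H_2 = 0.

H_0 ≅ Z,  H_1 ≅ Z,  H_2 = 0.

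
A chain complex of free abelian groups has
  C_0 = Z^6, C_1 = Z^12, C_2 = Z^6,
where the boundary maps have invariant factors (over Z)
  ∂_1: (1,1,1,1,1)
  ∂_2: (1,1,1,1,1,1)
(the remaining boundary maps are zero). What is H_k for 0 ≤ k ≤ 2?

H_0: b_0 = 6 − 0 − 5 = 1; torsion from ∂_1 factors > 1: none. So H_0 ≅ Z.
H_1: b_1 = 12 − 5 − 6 = 1; torsion from ∂_2 factors > 1: none. So H_1 ≅ Z.
H_2: b_2 = 6 − 6 − 0 = 0; torsion from ∂_3 factors > 1: none. So H_2 ≅ 0.

H_0 ≅ Z,  H_1 ≅ Z,  H_2 = 0.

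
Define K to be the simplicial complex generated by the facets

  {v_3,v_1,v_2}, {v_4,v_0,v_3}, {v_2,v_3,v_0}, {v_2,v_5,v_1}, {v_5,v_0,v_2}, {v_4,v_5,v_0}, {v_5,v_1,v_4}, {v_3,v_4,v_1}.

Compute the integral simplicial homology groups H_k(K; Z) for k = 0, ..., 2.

H_0 ≅ Z,  H_1 = 0,  H_2 ≅ Z.

Fix the vertex order v_0 < v_1 < v_2 < v_3 < v_4 < v_5 and write every simplex with vertices in increasing order. Then dim K = 2 and the simplices of K are:

  0-simplices (6): [v_0], [v_1], [v_2], [v_3], [v_4], [v_5]
  1-simplices (12): [v_0,v_2], [v_0,v_3], [v_0,v_4], [v_0,v_5], [v_1,v_2], [v_1,v_3], [v_1,v_4], [v_1,v_5], [v_2,v_3], [v_2,v_5], [v_3,v_4], [v_4,v_5]
  2-simplices (8): [v_0,v_2,v_3], [v_0,v_2,v_5], [v_0,v_3,v_4], [v_0,v_4,v_5], [v_1,v_2,v_3], [v_1,v_2,v_5], [v_1,v_3,v_4], [v_1,v_4,v_5]

so the chain groups are C_0 ≅ Z^6, C_1 ≅ Z^12, C_2 ≅ Z^8.

Boundary ∂_1: C_1 → C_0 sends each edge [p,q] (with p < q) to q − p. For instance
  ∂[v_1,v_2] = [v_2] − [v_1].
The 6×12 boundary matrix has rank 5 and Smith normal form diag(1,1,1,1,1).

∂_2: C_2 → C_1 acts by ∂[p,q,r] = [q,r] − [p,r] + [p,q]. For instance
  ∂[v_1,v_4,v_5] = [v_4,v_5] − [v_1,v_5] + [v_1,v_4],
  ∂[v_1,v_2,v_3] = [v_2,v_3] − [v_1,v_3] + [v_1,v_2].
The resulting 12×8 matrix has rank 7, and its Smith normal form has invariant factors (1,1,1,1,1,1,1).

Computing H_k = (kernel of ∂_k) / (image of ∂_{k+1}):

  H_0: rank C_0 − rank ∂_1 = 6 − 5 = 1, and the invariant factors of ∂_1 are all 1, so H_0 = Z.
  H_1: rank ker ∂_1 − rank ∂_2 = (12 − 5) − 7 = 0, and the invariant factors of ∂_2 are all 1, so H_1 = 0.
  H_2: rank ker ∂_2 − rank ∂_3 = (8 − 7) − 0 = 1, and there is no ∂_3, so H_2 = Z.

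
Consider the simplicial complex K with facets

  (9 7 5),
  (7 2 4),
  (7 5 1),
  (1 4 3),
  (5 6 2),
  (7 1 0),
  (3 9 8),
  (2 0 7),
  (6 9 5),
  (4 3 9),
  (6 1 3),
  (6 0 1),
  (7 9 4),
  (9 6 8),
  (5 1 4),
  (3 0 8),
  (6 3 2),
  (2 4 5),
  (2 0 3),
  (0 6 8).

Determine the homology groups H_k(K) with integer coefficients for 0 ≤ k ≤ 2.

H_0 = Z,  H_1 = Z ⊕ Z/2,  H_2 = 0.

Take the total order 0 < 1 < 2 < 3 < 4 < 5 < 6 < 7 < 8 < 9 on the vertex set. Then K (dimension 2) consists of the simplices:

  0-simplices (10): [0], [1], [2], [3], [4], [5], [6], [7], [8], [9]
  1-simplices (30): (30 of them)
  2-simplices (20): (20 of them)

so the chain groups are C_0 ≅ Z^10, C_1 ≅ Z^30, C_2 ≅ Z^20.

The boundary map ∂_1: C_1 → C_0 sends each edge [p,q] (with p < q) to q − p. For instance
  ∂[6,9] = [9] − [6].
As a 10×30 matrix over Z this has rank 9, with invariant factors (1,1,1,1,1,1,1,1,1).

The boundary map ∂_2: C_2 → C_1 maps a triangle to the signed sum of its edges. For instance
  ∂[5,7,9] = [7,9] − [5,9] + [5,7],
  ∂[3,4,9] = [4,9] − [3,9] + [3,4].
The 30×20 boundary matrix has rank 20 and Smith normal form diag(1,1,1,1,1,1,1,1,1,1,1,1,1,1,1,1,1,1,1,2).

Reading off H_k = ker ∂_k / im ∂_{k+1}:

  H_0: rank C_0 − rank ∂_1 = 10 − 9 = 1, and the invariant factors of ∂_1 are all 1, so H_0 = Z.
  H_1: rank ker ∂_1 − rank ∂_2 = (30 − 9) − 20 = 1, and ∂_2 has invariant factor 2 > 1, so H_1 = Z ⊕ Z/2.
  H_2: rank ker ∂_2 − rank ∂_3 = (20 − 20) − 0 = 0, and there is no ∂_3, so H_2 = 0.

As a check, the Euler characteristic is 10 − 30 + 20 = 0, which agrees with 1 − 1 + 0 = 0.
(K is a triangulation of the Klein bottle.)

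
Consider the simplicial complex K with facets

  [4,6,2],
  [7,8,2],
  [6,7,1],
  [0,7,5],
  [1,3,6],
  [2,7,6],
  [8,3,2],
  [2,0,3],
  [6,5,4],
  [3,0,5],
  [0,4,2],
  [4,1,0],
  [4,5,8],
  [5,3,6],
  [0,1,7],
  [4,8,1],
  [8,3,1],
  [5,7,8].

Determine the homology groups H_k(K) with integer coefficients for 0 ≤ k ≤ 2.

H_0 ≅ Z,  H_1 ≅ Z^2,  H_2 ≅ Z.

We work with the vertex ordering 0 < 1 < 2 < 3 < 4 < 5 < 6 < 7 < 8. The simplices of K, each written with vertices in increasing order, are:

  0-simplices (9): [0], [1], [2], [3], [4], [5], [6], [7], [8]
  1-simplices (27): (27 of them)
  2-simplices (18): [0,1,4], [0,1,7], [0,2,3], [0,2,4], [0,3,5], [0,5,7], [1,3,6], [1,3,8], [1,4,8], [1,6,7], [2,3,8], [2,4,6], [2,6,7], [2,7,8], [3,5,6], [4,5,6], [4,5,8], [5,7,8]

Hence C_0 ≅ Z^9, C_1 ≅ Z^27, C_2 ≅ Z^18.

Boundary ∂_1: C_1 → C_0 maps an edge to its endpoints' difference, ∂[p,q] = q − p.
This gives a 9×27 integer matrix of rank 8; reducing to Smith normal form yields diagonal entries (1,1,1,1,1,1,1,1).

Boundary ∂_2: C_2 → C_1 acts by ∂[p,q,r] = [q,r] − [p,r] + [p,q]. For instance
  ∂[0,2,4] = [2,4] − [0,4] + [0,2],
  ∂[1,3,6] = [3,6] − [1,6] + [1,3].
The resulting 27×18 matrix has rank 17, and its Smith normal form has invariant factors (1,1,1,1,1,1,1,1,1,1,1,1,1,1,1,1,1).

Reading off H_k = ker ∂_k / im ∂_{k+1}:

  H_0: rank C_0 − rank ∂_1 = 9 − 8 = 1, and the invariant factors of ∂_1 are all 1, so H_0 = Z.
  H_1: rank ker ∂_1 − rank ∂_2 = (27 − 8) − 17 = 2, and the invariant factors of ∂_2 are all 1, so H_1 = Z^2.
  H_2: rank ker ∂_2 − rank ∂_3 = (18 − 17) − 0 = 1, and there is no ∂_3, so H_2 = Z.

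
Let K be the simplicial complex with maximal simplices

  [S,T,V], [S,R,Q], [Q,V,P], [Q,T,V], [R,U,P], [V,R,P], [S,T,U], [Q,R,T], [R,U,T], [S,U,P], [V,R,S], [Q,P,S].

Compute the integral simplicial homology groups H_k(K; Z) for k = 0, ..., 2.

H_0 ≅ Z,  H_1 ≅ Z/2Z,  H_2 = 0.

Order the vertices as P < Q < R < S < T < U < V. Listing each simplex with vertices in this order, K has dimension 2 with simplices:

  0-simplices (7): P, Q, R, S, T, U, V
  1-simplices (18): PQ, PR, PS, PU, PV, QR, QS, QT, QV, RS, RT, RU, RV, ST, SU, SV, TU, TV
  2-simplices (12): PQS, PQV, PRU, PRV, PSU, QRS, QRT, QTV, RSV, RTU, STU, STV

so the chain groups are C_0 ≅ Z^7, C_1 ≅ Z^18, C_2 ≅ Z^12.

The boundary map ∂_1: C_1 → C_0 is given by ∂[p,q] = [q] − [p]. For instance
  ∂QV = V − Q.
The resulting 7×18 matrix has rank 6, and its Smith normal form has invariant factors (1,1,1,1,1,1).

∂_2: C_2 → C_1 sends each 2-simplex [p,q,r] to [q,r] − [p,r] + [p,q]. For instance
  ∂QRT = RT − QT + QR,
  ∂STU = TU − SU + ST.
As a 18×12 matrix over Z this has rank 12, with invariant factors (1,1,1,1,1,1,1,1,1,1,1,2).

From H_k ≅ ker(∂_k) / im(∂_{k+1}) we obtain:

  H_0: rank C_0 − rank ∂_1 = 7 − 6 = 1, and the invariant factors of ∂_1 are all 1, so H_0 = Z.
  H_1: rank ker ∂_1 − rank ∂_2 = (18 − 6) − 12 = 0, and ∂_2 has invariant factor 2 > 1, so H_1 = Z/2Z.
  H_2: rank ker ∂_2 − rank ∂_3 = (12 − 12) − 0 = 0, and there is no ∂_3, so H_2 = 0.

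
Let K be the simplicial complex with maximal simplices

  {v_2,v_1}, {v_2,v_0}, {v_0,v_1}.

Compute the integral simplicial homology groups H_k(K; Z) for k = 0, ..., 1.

Take the total order v_0 < v_1 < v_2 on the vertex set. Then K (dimension 1) consists of the simplices:

  0-simplices (3): [v_0], [v_1], [v_2]
  1-simplices (3): [v_0,v_1], [v_0,v_2], [v_1,v_2]

Hence C_0 ≅ Z^3, C_1 ≅ Z^3.

Boundary ∂_1: C_1 → C_0 maps an edge to its endpoints' difference, ∂[p,q] = q − p.
The 3×3 boundary matrix has rank 2 and Smith normal form diag(1,1).

Now H_k = ker ∂_k / im ∂_{k+1}, so:

  H_0: rank C_0 − rank ∂_1 = 3 − 2 = 1, and the invariant factors of ∂_1 are all 1, so H_0 ≅ Z.
  H_1: rank ker ∂_1 − rank ∂_2 = (3 − 2) − 0 = 1, and there is no ∂_2, so H_1 ≅ Z.

H_0 = Z,  H_1 = Z.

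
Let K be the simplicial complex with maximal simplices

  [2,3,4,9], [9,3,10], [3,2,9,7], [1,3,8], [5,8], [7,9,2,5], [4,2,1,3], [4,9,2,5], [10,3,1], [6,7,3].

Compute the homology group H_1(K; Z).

H_1 = Z.

Take the total order 1 < 2 < 3 < 4 < 5 < 6 < 7 < 8 < 9 < 10 on the vertex set. Then K (dimension 3) consists of the simplices:

  0-simplices (10): [1], [2], [3], [4], [5], [6], [7], [8], [9], [10]
  1-simplices (24): (24 of them)
  2-simplices (19): (19 of them)
  3-simplices (5): [1,2,3,4], [2,3,4,9], [2,3,7,9], [2,4,5,9], [2,5,7,9]

Hence C_0 ≅ Z^10, C_1 ≅ Z^24, C_2 ≅ Z^19, C_3 ≅ Z^5.

The boundary map ∂_1: C_1 → C_0 sends each edge [p,q] (with p < q) to q − p.
The resulting 10×24 matrix has rank 9, and its Smith normal form has invariant factors (1,1,1,1,1,1,1,1,1).

The boundary map ∂_2: C_2 → C_1 sends each 2-simplex [p,q,r] to [q,r] − [p,r] + [p,q]. For instance
  ∂[2,3,9] = [3,9] − [2,9] + [2,3],
  ∂[1,3,4] = [3,4] − [1,4] + [1,3].
The resulting 24×19 matrix has rank 14, and its Smith normal form has invariant factors (1,1,1,1,1,1,1,1,1,1,1,1,1,1).

∂_3: C_3 → C_2 sends each 3-simplex σ to the alternating sum Σ_i (−1)^i (σ with its i-th vertex removed). For instance
  ∂[2,5,7,9] = [5,7,9] − [2,7,9] + [2,5,9] − [2,5,7],
  ∂[2,4,5,9] = [4,5,9] − [2,5,9] + [2,4,9] − [2,4,5].
As a 19×5 matrix over Z this has rank 5, with invariant factors (1,1,1,1,1).

Computing H_k = (kernel of ∂_k) / (image of ∂_{k+1}):

  H_1: rank ker ∂_1 − rank ∂_2 = (24 − 9) − 14 = 1, and the invariant factors of ∂_2 are all 1, so H_1 = Z.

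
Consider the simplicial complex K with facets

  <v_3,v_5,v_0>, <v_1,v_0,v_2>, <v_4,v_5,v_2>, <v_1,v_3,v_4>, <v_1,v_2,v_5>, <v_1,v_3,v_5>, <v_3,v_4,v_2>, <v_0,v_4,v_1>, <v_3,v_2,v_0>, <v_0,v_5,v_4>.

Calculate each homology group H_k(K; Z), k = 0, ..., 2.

H_0 = Z,  H_1 = Z/2,  H_2 = 0.

We work with the vertex ordering v_0 < v_1 < v_2 < v_3 < v_4 < v_5. The simplices of K, each written with vertices in increasing order, are:

  0-simplices (6): [v_0], [v_1], [v_2], [v_3], [v_4], [v_5]
  1-simplices (15): (15 of them)
  2-simplices (10): [v_0,v_1,v_2], [v_0,v_1,v_4], [v_0,v_2,v_3], [v_0,v_3,v_5], [v_0,v_4,v_5], [v_1,v_2,v_5], [v_1,v_3,v_4], [v_1,v_3,v_5], [v_2,v_3,v_4], [v_2,v_4,v_5]

Hence C_0 ≅ Z^6, C_1 ≅ Z^15, C_2 ≅ Z^10.

Boundary ∂_1: C_1 → C_0 sends each edge [p,q] (with p < q) to q − p. For instance
  ∂[v_0,v_1] = [v_1] − [v_0].
The 6×15 boundary matrix has rank 5 and Smith normal form diag(1,1,1,1,1).

Boundary ∂_2: C_2 → C_1 maps a triangle to the signed sum of its edges. For instance
  ∂[v_0,v_1,v_2] = [v_1,v_2] − [v_0,v_2] + [v_0,v_1],
  ∂[v_0,v_2,v_3] = [v_2,v_3] − [v_0,v_3] + [v_0,v_2].
The resulting 15×10 matrix has rank 10, and its Smith normal form has invariant factors (1,1,1,1,1,1,1,1,1,2).

Reading off H_k = ker ∂_k / im ∂_{k+1}:

  H_0: rank C_0 − rank ∂_1 = 6 − 5 = 1, and the invariant factors of ∂_1 are all 1, so H_0 ≅ Z.
  H_1: rank ker ∂_1 − rank ∂_2 = (15 − 5) − 10 = 0, and ∂_2 has invariant factor 2 > 1, so H_1 ≅ Z/2.
  H_2: rank ker ∂_2 − rank ∂_3 = (10 − 10) − 0 = 0, and there is no ∂_3, so H_2 ≅ 0.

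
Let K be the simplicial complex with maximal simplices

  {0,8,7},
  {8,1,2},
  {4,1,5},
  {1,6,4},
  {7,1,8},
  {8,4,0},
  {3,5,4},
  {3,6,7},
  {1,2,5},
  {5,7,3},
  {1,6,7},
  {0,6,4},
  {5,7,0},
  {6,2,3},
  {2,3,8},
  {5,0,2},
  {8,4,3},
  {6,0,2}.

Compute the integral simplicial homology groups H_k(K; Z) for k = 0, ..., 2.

We work with the vertex ordering 0 < 1 < 2 < 3 < 4 < 5 < 6 < 7 < 8. The simplices of K, each written with vertices in increasing order, are:

  0-simplices (9): [0], [1], [2], [3], [4], [5], [6], [7], [8]
  1-simplices (27): (27 of them)
  2-simplices (18): [0,2,5], [0,2,6], [0,4,6], [0,4,8], [0,5,7], [0,7,8], [1,2,5], [1,2,8], [1,4,5], [1,4,6], [1,6,7], [1,7,8], [2,3,6], [2,3,8], [3,4,5], [3,4,8], [3,5,7], [3,6,7]

so the chain groups are C_0 ≅ Z^9, C_1 ≅ Z^27, C_2 ≅ Z^18.

Boundary ∂_1: C_1 → C_0 is given by ∂[p,q] = [q] − [p].
This gives a 9×27 integer matrix of rank 8; reducing to Smith normal form yields diagonal entries (1,1,1,1,1,1,1,1).

Boundary ∂_2: C_2 → C_1 maps a triangle to the signed sum of its edges. For instance
  ∂[1,2,8] = [2,8] − [1,8] + [1,2],
  ∂[1,4,6] = [4,6] − [1,6] + [1,4].
As a 27×18 matrix over Z this has rank 17, with invariant factors (1,1,1,1,1,1,1,1,1,1,1,1,1,1,1,1,1).

From H_k ≅ ker(∂_k) / im(∂_{k+1}) we obtain:

  H_0: rank C_0 − rank ∂_1 = 9 − 8 = 1, and the invariant factors of ∂_1 are all 1, so H_0 ≅ Z.
  H_1: rank ker ∂_1 − rank ∂_2 = (27 − 8) − 17 = 2, and the invariant factors of ∂_2 are all 1, so H_1 ≅ Z^2.
  H_2: rank ker ∂_2 − rank ∂_3 = (18 − 17) − 0 = 1, and there is no ∂_3, so H_2 ≅ Z.

(K is a triangulation of the torus T^2.)

H_0 = Z,  H_1 = Z^2,  H_2 = Z.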